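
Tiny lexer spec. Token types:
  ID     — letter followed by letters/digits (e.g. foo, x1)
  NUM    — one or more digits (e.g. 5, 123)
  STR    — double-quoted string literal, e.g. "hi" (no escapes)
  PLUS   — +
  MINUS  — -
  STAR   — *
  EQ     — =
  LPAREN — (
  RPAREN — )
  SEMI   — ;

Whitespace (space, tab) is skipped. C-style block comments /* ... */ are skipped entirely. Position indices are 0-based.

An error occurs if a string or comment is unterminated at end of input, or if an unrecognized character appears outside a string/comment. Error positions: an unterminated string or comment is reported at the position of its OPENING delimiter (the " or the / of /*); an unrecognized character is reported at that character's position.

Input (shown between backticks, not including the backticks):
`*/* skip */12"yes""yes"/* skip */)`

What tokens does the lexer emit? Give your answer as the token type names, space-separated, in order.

pos=0: emit STAR '*'
pos=1: enter COMMENT mode (saw '/*')
exit COMMENT mode (now at pos=11)
pos=11: emit NUM '12' (now at pos=13)
pos=13: enter STRING mode
pos=13: emit STR "yes" (now at pos=18)
pos=18: enter STRING mode
pos=18: emit STR "yes" (now at pos=23)
pos=23: enter COMMENT mode (saw '/*')
exit COMMENT mode (now at pos=33)
pos=33: emit RPAREN ')'
DONE. 5 tokens: [STAR, NUM, STR, STR, RPAREN]

Answer: STAR NUM STR STR RPAREN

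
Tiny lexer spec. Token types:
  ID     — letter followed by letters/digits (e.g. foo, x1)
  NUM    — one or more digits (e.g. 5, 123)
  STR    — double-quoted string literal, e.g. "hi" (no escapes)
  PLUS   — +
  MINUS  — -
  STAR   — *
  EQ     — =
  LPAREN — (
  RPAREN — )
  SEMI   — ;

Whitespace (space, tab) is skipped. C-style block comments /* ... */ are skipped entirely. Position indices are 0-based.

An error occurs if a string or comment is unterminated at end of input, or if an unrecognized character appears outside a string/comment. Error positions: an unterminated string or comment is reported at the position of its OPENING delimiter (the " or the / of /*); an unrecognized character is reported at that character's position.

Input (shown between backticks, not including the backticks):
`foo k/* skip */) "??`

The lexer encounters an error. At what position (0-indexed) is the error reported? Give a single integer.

pos=0: emit ID 'foo' (now at pos=3)
pos=4: emit ID 'k' (now at pos=5)
pos=5: enter COMMENT mode (saw '/*')
exit COMMENT mode (now at pos=15)
pos=15: emit RPAREN ')'
pos=17: enter STRING mode
pos=17: ERROR — unterminated string

Answer: 17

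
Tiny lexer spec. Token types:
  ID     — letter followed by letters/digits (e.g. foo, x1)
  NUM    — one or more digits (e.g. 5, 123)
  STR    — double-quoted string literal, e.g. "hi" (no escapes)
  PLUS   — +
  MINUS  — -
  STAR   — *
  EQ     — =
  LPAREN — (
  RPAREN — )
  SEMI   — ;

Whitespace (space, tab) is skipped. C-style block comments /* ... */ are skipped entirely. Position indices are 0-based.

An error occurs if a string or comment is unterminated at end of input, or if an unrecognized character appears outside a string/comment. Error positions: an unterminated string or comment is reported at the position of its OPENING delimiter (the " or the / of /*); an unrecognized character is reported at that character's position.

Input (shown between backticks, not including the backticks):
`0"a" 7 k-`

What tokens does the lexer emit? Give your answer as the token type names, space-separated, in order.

Answer: NUM STR NUM ID MINUS

Derivation:
pos=0: emit NUM '0' (now at pos=1)
pos=1: enter STRING mode
pos=1: emit STR "a" (now at pos=4)
pos=5: emit NUM '7' (now at pos=6)
pos=7: emit ID 'k' (now at pos=8)
pos=8: emit MINUS '-'
DONE. 5 tokens: [NUM, STR, NUM, ID, MINUS]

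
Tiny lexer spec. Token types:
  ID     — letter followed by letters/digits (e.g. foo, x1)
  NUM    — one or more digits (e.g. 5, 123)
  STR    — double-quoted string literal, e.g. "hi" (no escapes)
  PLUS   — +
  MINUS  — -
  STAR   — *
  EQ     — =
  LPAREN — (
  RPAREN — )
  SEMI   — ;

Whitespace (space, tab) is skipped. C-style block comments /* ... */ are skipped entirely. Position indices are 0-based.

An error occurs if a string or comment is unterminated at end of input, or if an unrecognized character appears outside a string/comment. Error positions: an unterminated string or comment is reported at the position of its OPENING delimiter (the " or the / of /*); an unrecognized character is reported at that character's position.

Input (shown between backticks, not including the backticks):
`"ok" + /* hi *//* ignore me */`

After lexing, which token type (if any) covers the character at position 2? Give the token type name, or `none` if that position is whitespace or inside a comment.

pos=0: enter STRING mode
pos=0: emit STR "ok" (now at pos=4)
pos=5: emit PLUS '+'
pos=7: enter COMMENT mode (saw '/*')
exit COMMENT mode (now at pos=15)
pos=15: enter COMMENT mode (saw '/*')
exit COMMENT mode (now at pos=30)
DONE. 2 tokens: [STR, PLUS]
Position 2: char is 'k' -> STR

Answer: STR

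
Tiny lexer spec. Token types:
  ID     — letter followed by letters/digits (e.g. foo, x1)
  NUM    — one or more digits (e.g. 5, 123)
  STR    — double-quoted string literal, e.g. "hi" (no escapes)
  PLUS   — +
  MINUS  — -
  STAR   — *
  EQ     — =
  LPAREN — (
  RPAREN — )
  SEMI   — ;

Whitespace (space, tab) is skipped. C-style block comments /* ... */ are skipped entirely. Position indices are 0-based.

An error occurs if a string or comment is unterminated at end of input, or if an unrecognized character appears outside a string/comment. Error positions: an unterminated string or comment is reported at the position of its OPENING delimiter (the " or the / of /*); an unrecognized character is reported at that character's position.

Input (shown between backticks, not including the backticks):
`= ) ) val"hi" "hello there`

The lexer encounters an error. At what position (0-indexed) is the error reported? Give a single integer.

Answer: 14

Derivation:
pos=0: emit EQ '='
pos=2: emit RPAREN ')'
pos=4: emit RPAREN ')'
pos=6: emit ID 'val' (now at pos=9)
pos=9: enter STRING mode
pos=9: emit STR "hi" (now at pos=13)
pos=14: enter STRING mode
pos=14: ERROR — unterminated string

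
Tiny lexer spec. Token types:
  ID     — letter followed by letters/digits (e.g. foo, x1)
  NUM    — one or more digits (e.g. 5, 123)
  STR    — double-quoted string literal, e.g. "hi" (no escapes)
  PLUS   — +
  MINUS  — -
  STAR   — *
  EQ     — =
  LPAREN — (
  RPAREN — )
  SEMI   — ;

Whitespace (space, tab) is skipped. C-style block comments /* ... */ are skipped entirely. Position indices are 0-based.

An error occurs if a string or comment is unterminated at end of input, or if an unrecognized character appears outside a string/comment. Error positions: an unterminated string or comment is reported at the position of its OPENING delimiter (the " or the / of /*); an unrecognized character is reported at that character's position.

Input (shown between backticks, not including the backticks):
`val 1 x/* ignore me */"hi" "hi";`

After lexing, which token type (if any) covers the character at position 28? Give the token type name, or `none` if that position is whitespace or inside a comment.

pos=0: emit ID 'val' (now at pos=3)
pos=4: emit NUM '1' (now at pos=5)
pos=6: emit ID 'x' (now at pos=7)
pos=7: enter COMMENT mode (saw '/*')
exit COMMENT mode (now at pos=22)
pos=22: enter STRING mode
pos=22: emit STR "hi" (now at pos=26)
pos=27: enter STRING mode
pos=27: emit STR "hi" (now at pos=31)
pos=31: emit SEMI ';'
DONE. 6 tokens: [ID, NUM, ID, STR, STR, SEMI]
Position 28: char is 'h' -> STR

Answer: STR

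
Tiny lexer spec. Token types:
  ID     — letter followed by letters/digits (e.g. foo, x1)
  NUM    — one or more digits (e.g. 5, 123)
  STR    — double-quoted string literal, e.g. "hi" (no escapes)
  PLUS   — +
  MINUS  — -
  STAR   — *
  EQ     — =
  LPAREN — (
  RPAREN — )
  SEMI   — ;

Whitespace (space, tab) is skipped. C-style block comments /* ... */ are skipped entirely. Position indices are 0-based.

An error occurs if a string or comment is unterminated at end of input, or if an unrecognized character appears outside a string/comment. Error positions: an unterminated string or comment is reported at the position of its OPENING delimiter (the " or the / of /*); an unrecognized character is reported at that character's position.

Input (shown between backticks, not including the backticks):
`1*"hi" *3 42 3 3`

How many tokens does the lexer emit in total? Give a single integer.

pos=0: emit NUM '1' (now at pos=1)
pos=1: emit STAR '*'
pos=2: enter STRING mode
pos=2: emit STR "hi" (now at pos=6)
pos=7: emit STAR '*'
pos=8: emit NUM '3' (now at pos=9)
pos=10: emit NUM '42' (now at pos=12)
pos=13: emit NUM '3' (now at pos=14)
pos=15: emit NUM '3' (now at pos=16)
DONE. 8 tokens: [NUM, STAR, STR, STAR, NUM, NUM, NUM, NUM]

Answer: 8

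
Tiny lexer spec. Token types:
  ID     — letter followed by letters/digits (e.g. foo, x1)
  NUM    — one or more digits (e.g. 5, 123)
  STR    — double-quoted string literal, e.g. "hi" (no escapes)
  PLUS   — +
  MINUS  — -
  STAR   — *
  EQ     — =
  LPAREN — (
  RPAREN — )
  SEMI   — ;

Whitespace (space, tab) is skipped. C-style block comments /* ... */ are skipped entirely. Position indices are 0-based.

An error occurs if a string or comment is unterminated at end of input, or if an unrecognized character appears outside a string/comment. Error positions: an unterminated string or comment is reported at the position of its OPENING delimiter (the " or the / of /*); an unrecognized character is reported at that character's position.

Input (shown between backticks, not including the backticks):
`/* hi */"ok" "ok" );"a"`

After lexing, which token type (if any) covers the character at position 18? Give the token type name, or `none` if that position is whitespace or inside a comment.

Answer: RPAREN

Derivation:
pos=0: enter COMMENT mode (saw '/*')
exit COMMENT mode (now at pos=8)
pos=8: enter STRING mode
pos=8: emit STR "ok" (now at pos=12)
pos=13: enter STRING mode
pos=13: emit STR "ok" (now at pos=17)
pos=18: emit RPAREN ')'
pos=19: emit SEMI ';'
pos=20: enter STRING mode
pos=20: emit STR "a" (now at pos=23)
DONE. 5 tokens: [STR, STR, RPAREN, SEMI, STR]
Position 18: char is ')' -> RPAREN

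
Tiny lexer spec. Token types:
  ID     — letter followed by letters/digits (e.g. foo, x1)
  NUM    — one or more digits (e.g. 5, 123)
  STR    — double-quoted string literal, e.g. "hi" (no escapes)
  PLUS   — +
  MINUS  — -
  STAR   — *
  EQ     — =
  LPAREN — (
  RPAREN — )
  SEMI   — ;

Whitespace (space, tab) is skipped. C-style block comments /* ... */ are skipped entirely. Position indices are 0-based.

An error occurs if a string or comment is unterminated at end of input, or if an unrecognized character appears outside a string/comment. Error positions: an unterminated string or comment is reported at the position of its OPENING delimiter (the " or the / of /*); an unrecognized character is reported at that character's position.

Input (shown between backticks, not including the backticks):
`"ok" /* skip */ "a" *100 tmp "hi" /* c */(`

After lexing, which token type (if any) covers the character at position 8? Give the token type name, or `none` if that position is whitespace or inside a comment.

pos=0: enter STRING mode
pos=0: emit STR "ok" (now at pos=4)
pos=5: enter COMMENT mode (saw '/*')
exit COMMENT mode (now at pos=15)
pos=16: enter STRING mode
pos=16: emit STR "a" (now at pos=19)
pos=20: emit STAR '*'
pos=21: emit NUM '100' (now at pos=24)
pos=25: emit ID 'tmp' (now at pos=28)
pos=29: enter STRING mode
pos=29: emit STR "hi" (now at pos=33)
pos=34: enter COMMENT mode (saw '/*')
exit COMMENT mode (now at pos=41)
pos=41: emit LPAREN '('
DONE. 7 tokens: [STR, STR, STAR, NUM, ID, STR, LPAREN]
Position 8: char is 's' -> none

Answer: none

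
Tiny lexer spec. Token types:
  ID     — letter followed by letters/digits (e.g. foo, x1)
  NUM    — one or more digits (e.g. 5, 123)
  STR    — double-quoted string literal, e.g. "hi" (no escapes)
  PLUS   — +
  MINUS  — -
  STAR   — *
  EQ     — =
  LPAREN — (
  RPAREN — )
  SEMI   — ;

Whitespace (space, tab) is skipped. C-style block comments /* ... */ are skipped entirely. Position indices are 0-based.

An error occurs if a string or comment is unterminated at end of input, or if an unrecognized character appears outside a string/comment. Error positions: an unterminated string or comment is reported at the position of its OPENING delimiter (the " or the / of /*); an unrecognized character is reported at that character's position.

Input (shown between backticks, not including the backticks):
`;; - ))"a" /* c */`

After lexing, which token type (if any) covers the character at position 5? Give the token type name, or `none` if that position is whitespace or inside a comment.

pos=0: emit SEMI ';'
pos=1: emit SEMI ';'
pos=3: emit MINUS '-'
pos=5: emit RPAREN ')'
pos=6: emit RPAREN ')'
pos=7: enter STRING mode
pos=7: emit STR "a" (now at pos=10)
pos=11: enter COMMENT mode (saw '/*')
exit COMMENT mode (now at pos=18)
DONE. 6 tokens: [SEMI, SEMI, MINUS, RPAREN, RPAREN, STR]
Position 5: char is ')' -> RPAREN

Answer: RPAREN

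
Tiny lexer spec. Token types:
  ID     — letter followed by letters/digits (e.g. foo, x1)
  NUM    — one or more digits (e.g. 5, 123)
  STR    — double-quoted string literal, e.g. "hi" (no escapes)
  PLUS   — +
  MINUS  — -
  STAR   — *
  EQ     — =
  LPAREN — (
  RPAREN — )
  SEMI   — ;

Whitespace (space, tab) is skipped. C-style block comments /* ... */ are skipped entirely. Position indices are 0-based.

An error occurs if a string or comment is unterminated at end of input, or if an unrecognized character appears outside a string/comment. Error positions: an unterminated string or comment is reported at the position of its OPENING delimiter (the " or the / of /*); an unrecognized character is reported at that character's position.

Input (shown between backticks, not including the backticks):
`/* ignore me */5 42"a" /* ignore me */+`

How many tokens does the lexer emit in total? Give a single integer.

pos=0: enter COMMENT mode (saw '/*')
exit COMMENT mode (now at pos=15)
pos=15: emit NUM '5' (now at pos=16)
pos=17: emit NUM '42' (now at pos=19)
pos=19: enter STRING mode
pos=19: emit STR "a" (now at pos=22)
pos=23: enter COMMENT mode (saw '/*')
exit COMMENT mode (now at pos=38)
pos=38: emit PLUS '+'
DONE. 4 tokens: [NUM, NUM, STR, PLUS]

Answer: 4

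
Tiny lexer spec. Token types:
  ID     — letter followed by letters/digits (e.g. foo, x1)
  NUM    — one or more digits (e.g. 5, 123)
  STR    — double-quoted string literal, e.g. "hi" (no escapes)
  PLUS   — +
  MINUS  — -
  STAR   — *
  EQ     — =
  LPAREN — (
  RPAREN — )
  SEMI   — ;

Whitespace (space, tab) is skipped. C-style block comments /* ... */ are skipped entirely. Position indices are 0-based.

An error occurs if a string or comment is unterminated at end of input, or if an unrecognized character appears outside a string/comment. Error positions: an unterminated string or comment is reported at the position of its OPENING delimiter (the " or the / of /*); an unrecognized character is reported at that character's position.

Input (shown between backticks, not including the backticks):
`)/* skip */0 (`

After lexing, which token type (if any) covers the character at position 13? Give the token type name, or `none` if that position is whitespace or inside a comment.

Answer: LPAREN

Derivation:
pos=0: emit RPAREN ')'
pos=1: enter COMMENT mode (saw '/*')
exit COMMENT mode (now at pos=11)
pos=11: emit NUM '0' (now at pos=12)
pos=13: emit LPAREN '('
DONE. 3 tokens: [RPAREN, NUM, LPAREN]
Position 13: char is '(' -> LPAREN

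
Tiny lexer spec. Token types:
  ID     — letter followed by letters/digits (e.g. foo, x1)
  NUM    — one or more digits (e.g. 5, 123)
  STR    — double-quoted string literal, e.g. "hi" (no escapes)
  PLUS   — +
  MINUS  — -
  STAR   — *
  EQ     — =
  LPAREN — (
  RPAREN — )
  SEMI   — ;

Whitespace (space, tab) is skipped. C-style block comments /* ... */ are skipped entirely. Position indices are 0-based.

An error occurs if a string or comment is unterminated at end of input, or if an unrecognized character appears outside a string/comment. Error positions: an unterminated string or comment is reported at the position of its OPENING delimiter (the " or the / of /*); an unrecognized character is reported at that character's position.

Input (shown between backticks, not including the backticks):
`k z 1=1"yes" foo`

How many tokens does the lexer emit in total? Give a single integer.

Answer: 7

Derivation:
pos=0: emit ID 'k' (now at pos=1)
pos=2: emit ID 'z' (now at pos=3)
pos=4: emit NUM '1' (now at pos=5)
pos=5: emit EQ '='
pos=6: emit NUM '1' (now at pos=7)
pos=7: enter STRING mode
pos=7: emit STR "yes" (now at pos=12)
pos=13: emit ID 'foo' (now at pos=16)
DONE. 7 tokens: [ID, ID, NUM, EQ, NUM, STR, ID]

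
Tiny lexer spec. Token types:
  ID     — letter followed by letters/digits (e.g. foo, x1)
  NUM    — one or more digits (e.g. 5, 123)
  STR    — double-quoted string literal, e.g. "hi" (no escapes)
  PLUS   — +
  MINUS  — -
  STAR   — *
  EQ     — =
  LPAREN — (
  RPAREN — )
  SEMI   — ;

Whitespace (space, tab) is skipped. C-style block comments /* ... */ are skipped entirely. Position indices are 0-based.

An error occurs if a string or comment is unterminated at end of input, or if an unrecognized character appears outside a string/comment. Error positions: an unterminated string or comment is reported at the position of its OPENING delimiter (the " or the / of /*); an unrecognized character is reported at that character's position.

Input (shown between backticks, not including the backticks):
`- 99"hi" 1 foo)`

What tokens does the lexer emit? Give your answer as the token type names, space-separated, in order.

Answer: MINUS NUM STR NUM ID RPAREN

Derivation:
pos=0: emit MINUS '-'
pos=2: emit NUM '99' (now at pos=4)
pos=4: enter STRING mode
pos=4: emit STR "hi" (now at pos=8)
pos=9: emit NUM '1' (now at pos=10)
pos=11: emit ID 'foo' (now at pos=14)
pos=14: emit RPAREN ')'
DONE. 6 tokens: [MINUS, NUM, STR, NUM, ID, RPAREN]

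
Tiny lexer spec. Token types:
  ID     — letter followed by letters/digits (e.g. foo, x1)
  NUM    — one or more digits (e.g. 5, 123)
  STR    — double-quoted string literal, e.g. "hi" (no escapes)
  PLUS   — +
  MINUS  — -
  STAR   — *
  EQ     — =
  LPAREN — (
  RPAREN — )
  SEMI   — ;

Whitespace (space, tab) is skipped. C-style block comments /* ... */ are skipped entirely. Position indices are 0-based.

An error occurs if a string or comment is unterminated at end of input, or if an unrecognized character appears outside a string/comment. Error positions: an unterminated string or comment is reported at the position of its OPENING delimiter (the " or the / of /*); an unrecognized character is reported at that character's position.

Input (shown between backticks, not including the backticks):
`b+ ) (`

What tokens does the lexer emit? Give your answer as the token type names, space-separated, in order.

pos=0: emit ID 'b' (now at pos=1)
pos=1: emit PLUS '+'
pos=3: emit RPAREN ')'
pos=5: emit LPAREN '('
DONE. 4 tokens: [ID, PLUS, RPAREN, LPAREN]

Answer: ID PLUS RPAREN LPAREN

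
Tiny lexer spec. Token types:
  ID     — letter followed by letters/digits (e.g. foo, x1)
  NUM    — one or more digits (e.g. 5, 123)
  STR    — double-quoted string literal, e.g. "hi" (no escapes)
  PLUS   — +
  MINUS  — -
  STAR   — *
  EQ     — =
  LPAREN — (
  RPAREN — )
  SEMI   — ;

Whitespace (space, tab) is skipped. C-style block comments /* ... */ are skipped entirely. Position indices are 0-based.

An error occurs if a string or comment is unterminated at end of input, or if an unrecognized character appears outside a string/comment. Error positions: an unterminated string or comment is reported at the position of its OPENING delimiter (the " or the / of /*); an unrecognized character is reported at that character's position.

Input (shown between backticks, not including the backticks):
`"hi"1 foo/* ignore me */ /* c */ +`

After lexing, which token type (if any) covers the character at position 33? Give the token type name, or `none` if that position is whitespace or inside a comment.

Answer: PLUS

Derivation:
pos=0: enter STRING mode
pos=0: emit STR "hi" (now at pos=4)
pos=4: emit NUM '1' (now at pos=5)
pos=6: emit ID 'foo' (now at pos=9)
pos=9: enter COMMENT mode (saw '/*')
exit COMMENT mode (now at pos=24)
pos=25: enter COMMENT mode (saw '/*')
exit COMMENT mode (now at pos=32)
pos=33: emit PLUS '+'
DONE. 4 tokens: [STR, NUM, ID, PLUS]
Position 33: char is '+' -> PLUS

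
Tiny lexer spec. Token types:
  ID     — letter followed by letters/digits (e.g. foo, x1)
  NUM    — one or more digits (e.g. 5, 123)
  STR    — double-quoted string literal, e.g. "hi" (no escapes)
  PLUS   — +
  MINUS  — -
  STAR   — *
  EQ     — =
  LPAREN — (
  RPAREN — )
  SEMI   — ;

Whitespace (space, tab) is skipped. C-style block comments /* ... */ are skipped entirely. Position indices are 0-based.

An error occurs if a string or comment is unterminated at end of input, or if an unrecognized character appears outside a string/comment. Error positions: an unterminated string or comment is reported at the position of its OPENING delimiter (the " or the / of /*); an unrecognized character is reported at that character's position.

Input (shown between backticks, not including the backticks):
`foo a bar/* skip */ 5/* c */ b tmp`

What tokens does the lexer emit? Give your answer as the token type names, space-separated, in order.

pos=0: emit ID 'foo' (now at pos=3)
pos=4: emit ID 'a' (now at pos=5)
pos=6: emit ID 'bar' (now at pos=9)
pos=9: enter COMMENT mode (saw '/*')
exit COMMENT mode (now at pos=19)
pos=20: emit NUM '5' (now at pos=21)
pos=21: enter COMMENT mode (saw '/*')
exit COMMENT mode (now at pos=28)
pos=29: emit ID 'b' (now at pos=30)
pos=31: emit ID 'tmp' (now at pos=34)
DONE. 6 tokens: [ID, ID, ID, NUM, ID, ID]

Answer: ID ID ID NUM ID ID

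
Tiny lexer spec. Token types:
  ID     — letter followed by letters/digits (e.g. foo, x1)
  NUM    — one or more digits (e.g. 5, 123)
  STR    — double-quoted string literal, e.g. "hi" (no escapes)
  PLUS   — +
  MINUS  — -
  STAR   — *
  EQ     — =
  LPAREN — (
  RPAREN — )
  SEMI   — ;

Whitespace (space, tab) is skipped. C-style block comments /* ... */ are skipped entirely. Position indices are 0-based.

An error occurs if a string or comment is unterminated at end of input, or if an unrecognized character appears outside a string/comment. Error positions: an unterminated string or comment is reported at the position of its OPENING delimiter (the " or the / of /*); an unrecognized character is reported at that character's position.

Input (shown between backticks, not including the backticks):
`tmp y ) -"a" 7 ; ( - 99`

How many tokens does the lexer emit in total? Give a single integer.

Answer: 10

Derivation:
pos=0: emit ID 'tmp' (now at pos=3)
pos=4: emit ID 'y' (now at pos=5)
pos=6: emit RPAREN ')'
pos=8: emit MINUS '-'
pos=9: enter STRING mode
pos=9: emit STR "a" (now at pos=12)
pos=13: emit NUM '7' (now at pos=14)
pos=15: emit SEMI ';'
pos=17: emit LPAREN '('
pos=19: emit MINUS '-'
pos=21: emit NUM '99' (now at pos=23)
DONE. 10 tokens: [ID, ID, RPAREN, MINUS, STR, NUM, SEMI, LPAREN, MINUS, NUM]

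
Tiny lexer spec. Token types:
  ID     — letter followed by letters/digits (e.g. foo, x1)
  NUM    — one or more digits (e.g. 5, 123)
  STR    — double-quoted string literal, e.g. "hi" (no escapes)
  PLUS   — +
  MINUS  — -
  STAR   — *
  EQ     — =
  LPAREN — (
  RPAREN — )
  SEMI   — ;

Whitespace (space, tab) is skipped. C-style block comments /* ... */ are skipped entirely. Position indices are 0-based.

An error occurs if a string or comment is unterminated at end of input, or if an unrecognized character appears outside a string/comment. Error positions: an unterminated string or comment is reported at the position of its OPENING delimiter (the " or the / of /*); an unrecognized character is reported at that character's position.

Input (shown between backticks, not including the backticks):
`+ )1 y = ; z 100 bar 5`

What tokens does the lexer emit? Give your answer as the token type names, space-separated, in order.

Answer: PLUS RPAREN NUM ID EQ SEMI ID NUM ID NUM

Derivation:
pos=0: emit PLUS '+'
pos=2: emit RPAREN ')'
pos=3: emit NUM '1' (now at pos=4)
pos=5: emit ID 'y' (now at pos=6)
pos=7: emit EQ '='
pos=9: emit SEMI ';'
pos=11: emit ID 'z' (now at pos=12)
pos=13: emit NUM '100' (now at pos=16)
pos=17: emit ID 'bar' (now at pos=20)
pos=21: emit NUM '5' (now at pos=22)
DONE. 10 tokens: [PLUS, RPAREN, NUM, ID, EQ, SEMI, ID, NUM, ID, NUM]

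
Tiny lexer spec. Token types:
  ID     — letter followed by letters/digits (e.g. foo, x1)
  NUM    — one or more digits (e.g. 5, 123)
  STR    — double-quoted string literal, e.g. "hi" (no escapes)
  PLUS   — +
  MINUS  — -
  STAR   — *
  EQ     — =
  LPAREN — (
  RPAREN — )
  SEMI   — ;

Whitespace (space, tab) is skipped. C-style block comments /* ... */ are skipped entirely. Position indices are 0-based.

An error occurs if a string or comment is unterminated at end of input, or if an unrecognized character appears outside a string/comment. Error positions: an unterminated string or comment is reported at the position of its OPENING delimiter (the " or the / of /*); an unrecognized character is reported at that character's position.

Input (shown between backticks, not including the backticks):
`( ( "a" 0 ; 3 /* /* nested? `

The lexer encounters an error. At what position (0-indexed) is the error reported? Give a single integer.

pos=0: emit LPAREN '('
pos=2: emit LPAREN '('
pos=4: enter STRING mode
pos=4: emit STR "a" (now at pos=7)
pos=8: emit NUM '0' (now at pos=9)
pos=10: emit SEMI ';'
pos=12: emit NUM '3' (now at pos=13)
pos=14: enter COMMENT mode (saw '/*')
pos=14: ERROR — unterminated comment (reached EOF)

Answer: 14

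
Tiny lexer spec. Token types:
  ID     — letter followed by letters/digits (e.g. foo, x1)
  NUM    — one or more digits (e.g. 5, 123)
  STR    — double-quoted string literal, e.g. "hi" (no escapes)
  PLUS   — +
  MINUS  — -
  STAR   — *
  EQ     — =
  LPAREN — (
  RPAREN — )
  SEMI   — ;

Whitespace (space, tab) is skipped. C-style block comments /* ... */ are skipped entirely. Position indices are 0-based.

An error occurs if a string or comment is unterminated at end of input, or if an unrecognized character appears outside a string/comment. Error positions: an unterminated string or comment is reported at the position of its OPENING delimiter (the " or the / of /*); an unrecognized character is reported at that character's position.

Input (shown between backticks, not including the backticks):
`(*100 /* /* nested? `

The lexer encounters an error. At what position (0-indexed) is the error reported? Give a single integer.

Answer: 6

Derivation:
pos=0: emit LPAREN '('
pos=1: emit STAR '*'
pos=2: emit NUM '100' (now at pos=5)
pos=6: enter COMMENT mode (saw '/*')
pos=6: ERROR — unterminated comment (reached EOF)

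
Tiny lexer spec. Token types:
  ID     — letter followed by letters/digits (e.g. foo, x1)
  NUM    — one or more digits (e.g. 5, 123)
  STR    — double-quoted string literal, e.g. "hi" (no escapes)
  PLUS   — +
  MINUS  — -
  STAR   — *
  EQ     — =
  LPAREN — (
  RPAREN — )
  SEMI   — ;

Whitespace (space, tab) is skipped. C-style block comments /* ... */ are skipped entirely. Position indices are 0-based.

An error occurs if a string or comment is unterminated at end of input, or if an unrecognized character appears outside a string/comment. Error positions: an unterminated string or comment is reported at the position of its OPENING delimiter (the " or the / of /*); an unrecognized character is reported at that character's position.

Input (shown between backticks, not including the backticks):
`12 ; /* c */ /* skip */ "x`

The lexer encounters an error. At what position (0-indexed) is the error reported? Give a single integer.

pos=0: emit NUM '12' (now at pos=2)
pos=3: emit SEMI ';'
pos=5: enter COMMENT mode (saw '/*')
exit COMMENT mode (now at pos=12)
pos=13: enter COMMENT mode (saw '/*')
exit COMMENT mode (now at pos=23)
pos=24: enter STRING mode
pos=24: ERROR — unterminated string

Answer: 24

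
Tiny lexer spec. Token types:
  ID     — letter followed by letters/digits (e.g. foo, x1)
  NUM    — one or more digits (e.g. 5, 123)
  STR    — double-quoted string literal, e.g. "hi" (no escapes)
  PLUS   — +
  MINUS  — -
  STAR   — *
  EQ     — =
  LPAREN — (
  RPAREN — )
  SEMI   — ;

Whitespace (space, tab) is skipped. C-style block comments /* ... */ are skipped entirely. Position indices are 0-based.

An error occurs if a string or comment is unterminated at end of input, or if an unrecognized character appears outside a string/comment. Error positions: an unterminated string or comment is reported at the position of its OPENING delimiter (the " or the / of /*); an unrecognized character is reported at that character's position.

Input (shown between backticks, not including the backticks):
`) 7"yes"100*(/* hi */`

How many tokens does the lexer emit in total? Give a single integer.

pos=0: emit RPAREN ')'
pos=2: emit NUM '7' (now at pos=3)
pos=3: enter STRING mode
pos=3: emit STR "yes" (now at pos=8)
pos=8: emit NUM '100' (now at pos=11)
pos=11: emit STAR '*'
pos=12: emit LPAREN '('
pos=13: enter COMMENT mode (saw '/*')
exit COMMENT mode (now at pos=21)
DONE. 6 tokens: [RPAREN, NUM, STR, NUM, STAR, LPAREN]

Answer: 6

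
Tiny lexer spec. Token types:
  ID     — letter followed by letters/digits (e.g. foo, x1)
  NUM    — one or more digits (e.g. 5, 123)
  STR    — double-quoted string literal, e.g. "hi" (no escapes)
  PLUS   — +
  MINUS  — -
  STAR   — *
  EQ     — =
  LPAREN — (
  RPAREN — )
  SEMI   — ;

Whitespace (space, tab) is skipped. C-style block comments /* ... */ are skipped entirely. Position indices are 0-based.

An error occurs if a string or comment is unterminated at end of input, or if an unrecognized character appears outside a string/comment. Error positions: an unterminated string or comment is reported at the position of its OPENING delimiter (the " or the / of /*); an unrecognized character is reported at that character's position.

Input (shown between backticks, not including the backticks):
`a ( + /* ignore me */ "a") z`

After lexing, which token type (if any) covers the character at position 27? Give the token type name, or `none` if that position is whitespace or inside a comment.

pos=0: emit ID 'a' (now at pos=1)
pos=2: emit LPAREN '('
pos=4: emit PLUS '+'
pos=6: enter COMMENT mode (saw '/*')
exit COMMENT mode (now at pos=21)
pos=22: enter STRING mode
pos=22: emit STR "a" (now at pos=25)
pos=25: emit RPAREN ')'
pos=27: emit ID 'z' (now at pos=28)
DONE. 6 tokens: [ID, LPAREN, PLUS, STR, RPAREN, ID]
Position 27: char is 'z' -> ID

Answer: ID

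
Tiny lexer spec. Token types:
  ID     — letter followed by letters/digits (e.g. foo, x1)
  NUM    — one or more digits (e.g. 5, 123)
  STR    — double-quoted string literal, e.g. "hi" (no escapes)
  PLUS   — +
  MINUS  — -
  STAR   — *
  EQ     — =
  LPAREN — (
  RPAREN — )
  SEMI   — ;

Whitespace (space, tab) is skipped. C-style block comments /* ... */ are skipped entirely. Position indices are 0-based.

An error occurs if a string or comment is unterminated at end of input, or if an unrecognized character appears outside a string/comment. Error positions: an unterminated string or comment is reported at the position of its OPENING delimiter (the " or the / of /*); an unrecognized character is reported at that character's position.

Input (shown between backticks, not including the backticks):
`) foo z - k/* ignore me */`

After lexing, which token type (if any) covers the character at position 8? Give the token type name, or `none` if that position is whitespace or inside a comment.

pos=0: emit RPAREN ')'
pos=2: emit ID 'foo' (now at pos=5)
pos=6: emit ID 'z' (now at pos=7)
pos=8: emit MINUS '-'
pos=10: emit ID 'k' (now at pos=11)
pos=11: enter COMMENT mode (saw '/*')
exit COMMENT mode (now at pos=26)
DONE. 5 tokens: [RPAREN, ID, ID, MINUS, ID]
Position 8: char is '-' -> MINUS

Answer: MINUS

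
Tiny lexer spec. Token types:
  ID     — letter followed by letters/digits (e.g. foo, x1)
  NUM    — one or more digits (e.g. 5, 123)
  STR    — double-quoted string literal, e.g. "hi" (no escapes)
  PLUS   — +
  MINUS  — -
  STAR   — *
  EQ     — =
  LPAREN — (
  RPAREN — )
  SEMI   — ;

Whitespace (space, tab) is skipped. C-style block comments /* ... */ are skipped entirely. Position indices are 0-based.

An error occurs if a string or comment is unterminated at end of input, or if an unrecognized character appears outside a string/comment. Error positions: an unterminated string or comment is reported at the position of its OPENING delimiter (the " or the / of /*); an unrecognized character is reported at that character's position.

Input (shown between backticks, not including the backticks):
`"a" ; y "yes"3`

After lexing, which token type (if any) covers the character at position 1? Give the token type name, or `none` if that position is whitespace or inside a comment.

Answer: STR

Derivation:
pos=0: enter STRING mode
pos=0: emit STR "a" (now at pos=3)
pos=4: emit SEMI ';'
pos=6: emit ID 'y' (now at pos=7)
pos=8: enter STRING mode
pos=8: emit STR "yes" (now at pos=13)
pos=13: emit NUM '3' (now at pos=14)
DONE. 5 tokens: [STR, SEMI, ID, STR, NUM]
Position 1: char is 'a' -> STR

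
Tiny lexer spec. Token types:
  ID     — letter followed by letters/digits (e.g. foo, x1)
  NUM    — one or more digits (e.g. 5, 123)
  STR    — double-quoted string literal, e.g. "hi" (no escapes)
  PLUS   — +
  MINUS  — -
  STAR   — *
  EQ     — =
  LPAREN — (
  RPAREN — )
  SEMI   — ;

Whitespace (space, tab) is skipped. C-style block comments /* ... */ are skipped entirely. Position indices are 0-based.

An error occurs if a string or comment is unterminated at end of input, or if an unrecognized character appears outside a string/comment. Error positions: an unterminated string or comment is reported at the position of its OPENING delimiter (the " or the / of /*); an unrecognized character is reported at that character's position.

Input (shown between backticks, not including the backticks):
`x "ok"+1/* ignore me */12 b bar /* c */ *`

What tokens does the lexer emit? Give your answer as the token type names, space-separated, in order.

Answer: ID STR PLUS NUM NUM ID ID STAR

Derivation:
pos=0: emit ID 'x' (now at pos=1)
pos=2: enter STRING mode
pos=2: emit STR "ok" (now at pos=6)
pos=6: emit PLUS '+'
pos=7: emit NUM '1' (now at pos=8)
pos=8: enter COMMENT mode (saw '/*')
exit COMMENT mode (now at pos=23)
pos=23: emit NUM '12' (now at pos=25)
pos=26: emit ID 'b' (now at pos=27)
pos=28: emit ID 'bar' (now at pos=31)
pos=32: enter COMMENT mode (saw '/*')
exit COMMENT mode (now at pos=39)
pos=40: emit STAR '*'
DONE. 8 tokens: [ID, STR, PLUS, NUM, NUM, ID, ID, STAR]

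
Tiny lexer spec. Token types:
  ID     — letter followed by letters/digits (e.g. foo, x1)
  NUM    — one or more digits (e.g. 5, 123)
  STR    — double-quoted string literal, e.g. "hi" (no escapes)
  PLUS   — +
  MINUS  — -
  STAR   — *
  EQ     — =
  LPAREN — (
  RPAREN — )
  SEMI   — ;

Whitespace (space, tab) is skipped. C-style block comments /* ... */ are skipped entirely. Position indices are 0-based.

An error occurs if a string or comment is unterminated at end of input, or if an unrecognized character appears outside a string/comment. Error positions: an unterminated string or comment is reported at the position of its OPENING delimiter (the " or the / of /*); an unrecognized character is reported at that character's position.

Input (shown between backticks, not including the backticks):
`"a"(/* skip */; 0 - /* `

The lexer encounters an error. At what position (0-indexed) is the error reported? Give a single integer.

pos=0: enter STRING mode
pos=0: emit STR "a" (now at pos=3)
pos=3: emit LPAREN '('
pos=4: enter COMMENT mode (saw '/*')
exit COMMENT mode (now at pos=14)
pos=14: emit SEMI ';'
pos=16: emit NUM '0' (now at pos=17)
pos=18: emit MINUS '-'
pos=20: enter COMMENT mode (saw '/*')
pos=20: ERROR — unterminated comment (reached EOF)

Answer: 20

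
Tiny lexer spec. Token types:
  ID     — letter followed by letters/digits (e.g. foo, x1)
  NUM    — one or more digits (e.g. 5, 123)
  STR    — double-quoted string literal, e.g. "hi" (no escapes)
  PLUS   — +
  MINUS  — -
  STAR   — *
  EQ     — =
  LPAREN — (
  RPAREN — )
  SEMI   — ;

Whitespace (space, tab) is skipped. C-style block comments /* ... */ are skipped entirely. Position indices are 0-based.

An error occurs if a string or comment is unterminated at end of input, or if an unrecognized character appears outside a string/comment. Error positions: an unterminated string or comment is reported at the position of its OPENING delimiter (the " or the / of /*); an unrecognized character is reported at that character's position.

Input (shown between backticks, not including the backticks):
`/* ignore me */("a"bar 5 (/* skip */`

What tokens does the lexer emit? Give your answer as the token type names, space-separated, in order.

pos=0: enter COMMENT mode (saw '/*')
exit COMMENT mode (now at pos=15)
pos=15: emit LPAREN '('
pos=16: enter STRING mode
pos=16: emit STR "a" (now at pos=19)
pos=19: emit ID 'bar' (now at pos=22)
pos=23: emit NUM '5' (now at pos=24)
pos=25: emit LPAREN '('
pos=26: enter COMMENT mode (saw '/*')
exit COMMENT mode (now at pos=36)
DONE. 5 tokens: [LPAREN, STR, ID, NUM, LPAREN]

Answer: LPAREN STR ID NUM LPAREN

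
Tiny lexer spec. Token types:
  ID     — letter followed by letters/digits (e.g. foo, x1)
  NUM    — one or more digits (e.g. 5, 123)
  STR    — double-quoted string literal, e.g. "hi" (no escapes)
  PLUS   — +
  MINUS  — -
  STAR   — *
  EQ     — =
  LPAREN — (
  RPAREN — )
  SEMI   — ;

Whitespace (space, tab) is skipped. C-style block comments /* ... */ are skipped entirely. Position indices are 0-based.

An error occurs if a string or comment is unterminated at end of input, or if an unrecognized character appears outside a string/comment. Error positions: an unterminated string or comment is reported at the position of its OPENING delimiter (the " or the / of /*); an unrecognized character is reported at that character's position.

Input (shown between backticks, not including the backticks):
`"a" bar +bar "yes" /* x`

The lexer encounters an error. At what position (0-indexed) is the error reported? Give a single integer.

Answer: 19

Derivation:
pos=0: enter STRING mode
pos=0: emit STR "a" (now at pos=3)
pos=4: emit ID 'bar' (now at pos=7)
pos=8: emit PLUS '+'
pos=9: emit ID 'bar' (now at pos=12)
pos=13: enter STRING mode
pos=13: emit STR "yes" (now at pos=18)
pos=19: enter COMMENT mode (saw '/*')
pos=19: ERROR — unterminated comment (reached EOF)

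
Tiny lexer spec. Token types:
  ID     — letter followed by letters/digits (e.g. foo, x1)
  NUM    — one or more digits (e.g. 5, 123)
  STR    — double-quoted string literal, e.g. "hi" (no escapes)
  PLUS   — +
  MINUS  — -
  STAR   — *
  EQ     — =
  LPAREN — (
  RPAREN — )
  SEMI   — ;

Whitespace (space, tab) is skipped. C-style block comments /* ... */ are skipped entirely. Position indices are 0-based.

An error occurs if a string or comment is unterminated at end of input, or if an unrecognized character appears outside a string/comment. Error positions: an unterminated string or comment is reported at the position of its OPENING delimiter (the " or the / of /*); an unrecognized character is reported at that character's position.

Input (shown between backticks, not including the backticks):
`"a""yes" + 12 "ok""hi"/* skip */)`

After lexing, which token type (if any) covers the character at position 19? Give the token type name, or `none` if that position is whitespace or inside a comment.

pos=0: enter STRING mode
pos=0: emit STR "a" (now at pos=3)
pos=3: enter STRING mode
pos=3: emit STR "yes" (now at pos=8)
pos=9: emit PLUS '+'
pos=11: emit NUM '12' (now at pos=13)
pos=14: enter STRING mode
pos=14: emit STR "ok" (now at pos=18)
pos=18: enter STRING mode
pos=18: emit STR "hi" (now at pos=22)
pos=22: enter COMMENT mode (saw '/*')
exit COMMENT mode (now at pos=32)
pos=32: emit RPAREN ')'
DONE. 7 tokens: [STR, STR, PLUS, NUM, STR, STR, RPAREN]
Position 19: char is 'h' -> STR

Answer: STR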